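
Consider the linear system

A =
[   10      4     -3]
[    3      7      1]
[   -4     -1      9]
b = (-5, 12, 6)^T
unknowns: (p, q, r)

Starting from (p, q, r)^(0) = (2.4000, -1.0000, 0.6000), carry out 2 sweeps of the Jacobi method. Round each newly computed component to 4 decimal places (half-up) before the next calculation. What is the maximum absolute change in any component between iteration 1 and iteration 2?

0.8533

Iteration 1:
  p = (-5 - (4)·-1.0000 - (-3)·0.6000) / (10) = 0.0800
  q = (12 - (3)·2.4000 - (1)·0.6000) / (7) = 0.6000
  r = (6 - (-4)·2.4000 - (-1)·-1.0000) / (9) = 1.6222
Iteration 2:
  p = (-5 - (4)·0.6000 - (-3)·1.6222) / (10) = -0.2533
  q = (12 - (3)·0.0800 - (1)·1.6222) / (7) = 1.4483
  r = (6 - (-4)·0.0800 - (-1)·0.6000) / (9) = 0.7689
Change: (-0.3333, 0.8483, -0.8533) → max |·| = 0.8533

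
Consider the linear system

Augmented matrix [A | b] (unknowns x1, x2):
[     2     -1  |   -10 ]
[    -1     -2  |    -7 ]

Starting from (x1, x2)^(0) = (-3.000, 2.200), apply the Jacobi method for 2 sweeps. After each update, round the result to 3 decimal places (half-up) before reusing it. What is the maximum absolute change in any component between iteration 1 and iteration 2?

Iteration 1:
  x1 = (-10 - (-1)·2.200) / (2) = -3.900
  x2 = (-7 - (-1)·-3.000) / (-2) = 5.000
Iteration 2:
  x1 = (-10 - (-1)·5.000) / (2) = -2.500
  x2 = (-7 - (-1)·-3.900) / (-2) = 5.450
Change: (1.400, 0.450) → max |·| = 1.400

1.400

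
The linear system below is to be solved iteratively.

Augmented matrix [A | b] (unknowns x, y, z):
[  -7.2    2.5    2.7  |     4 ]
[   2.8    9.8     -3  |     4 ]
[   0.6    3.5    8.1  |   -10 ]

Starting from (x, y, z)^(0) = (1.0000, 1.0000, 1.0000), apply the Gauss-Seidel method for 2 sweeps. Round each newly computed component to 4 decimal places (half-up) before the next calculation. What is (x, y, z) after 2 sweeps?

Iteration 1:
  x = (4 - (2.5)·1.0000 - (2.7)·1.0000) / (-7.2) = 0.1667
  y = (4 - (2.8)·0.1667 - (-3)·1.0000) / (9.8) = 0.6667
  z = (-10 - (0.6)·0.1667 - (3.5)·0.6667) / (8.1) = -1.5350
Iteration 2:
  x = (4 - (2.5)·0.6667 - (2.7)·-1.5350) / (-7.2) = -0.8997
  y = (4 - (2.8)·-0.8997 - (-3)·-1.5350) / (9.8) = 0.1953
  z = (-10 - (0.6)·-0.8997 - (3.5)·0.1953) / (8.1) = -1.2523

(-0.8997, 0.1953, -1.2523)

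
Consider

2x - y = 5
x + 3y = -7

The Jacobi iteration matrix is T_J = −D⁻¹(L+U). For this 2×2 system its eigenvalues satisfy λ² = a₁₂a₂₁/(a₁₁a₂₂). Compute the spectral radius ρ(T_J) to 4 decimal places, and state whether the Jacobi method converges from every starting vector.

0.4082

a₁₂a₂₁/(a₁₁a₂₂) = (-1)·(1) / ((2)·(3)) = -0.166667
ρ = √|-0.166667| = √0.166667 = 0.4082
ρ < 1, so Jacobi converges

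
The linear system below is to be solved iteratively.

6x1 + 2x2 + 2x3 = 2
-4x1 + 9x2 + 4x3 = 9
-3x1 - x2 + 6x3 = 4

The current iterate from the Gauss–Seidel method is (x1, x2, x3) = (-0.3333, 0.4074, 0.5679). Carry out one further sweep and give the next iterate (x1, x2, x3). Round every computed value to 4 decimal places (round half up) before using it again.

One sweep:
  x1 = (2 - (2)·0.4074 - (2)·0.5679) / (6) = 0.0082
  x2 = (9 - (-4)·0.0082 - (4)·0.5679) / (9) = 0.7512
  x3 = (4 - (-3)·0.0082 - (-1)·0.7512) / (6) = 0.7960

(0.0082, 0.7512, 0.7960)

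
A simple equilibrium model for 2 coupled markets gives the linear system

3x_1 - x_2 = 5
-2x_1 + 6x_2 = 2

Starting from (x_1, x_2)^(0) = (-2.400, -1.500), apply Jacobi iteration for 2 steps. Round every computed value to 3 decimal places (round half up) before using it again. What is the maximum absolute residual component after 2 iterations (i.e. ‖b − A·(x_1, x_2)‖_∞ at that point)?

Iteration 1:
  x_1 = (5 - (-1)·-1.500) / (3) = 1.167
  x_2 = (2 - (-2)·-2.400) / (6) = -0.467
Iteration 2:
  x_1 = (5 - (-1)·-0.467) / (3) = 1.511
  x_2 = (2 - (-2)·1.167) / (6) = 0.722
Residual b − A·x = (1.189, 0.690); ∞-norm = 1.189

1.189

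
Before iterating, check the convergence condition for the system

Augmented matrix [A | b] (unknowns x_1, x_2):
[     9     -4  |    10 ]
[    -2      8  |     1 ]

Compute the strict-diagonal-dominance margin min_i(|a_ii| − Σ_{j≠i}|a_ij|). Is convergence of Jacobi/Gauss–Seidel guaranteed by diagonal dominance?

5

row 1: |9| − (4) = 5
row 2: |8| − (2) = 6
minimum over rows = 5 → strictly diagonally dominant (convergence guaranteed)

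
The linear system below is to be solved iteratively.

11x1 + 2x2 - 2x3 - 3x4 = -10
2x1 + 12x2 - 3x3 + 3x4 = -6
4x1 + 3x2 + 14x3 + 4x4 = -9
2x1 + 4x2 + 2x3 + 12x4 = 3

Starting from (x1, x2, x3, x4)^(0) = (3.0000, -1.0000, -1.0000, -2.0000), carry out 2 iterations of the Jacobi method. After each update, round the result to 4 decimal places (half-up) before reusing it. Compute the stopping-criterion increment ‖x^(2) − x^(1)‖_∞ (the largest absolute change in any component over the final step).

0.6201

Iteration 1:
  x1 = (-10 - (2)·-1.0000 - (-2)·-1.0000 - (-3)·-2.0000) / (11) = -1.4545
  x2 = (-6 - (2)·3.0000 - (-3)·-1.0000 - (3)·-2.0000) / (12) = -0.7500
  x3 = (-9 - (4)·3.0000 - (3)·-1.0000 - (4)·-2.0000) / (14) = -0.7143
  x4 = (3 - (2)·3.0000 - (4)·-1.0000 - (2)·-1.0000) / (12) = 0.2500
Iteration 2:
  x1 = (-10 - (2)·-0.7500 - (-2)·-0.7143 - (-3)·0.2500) / (11) = -0.8344
  x2 = (-6 - (2)·-1.4545 - (-3)·-0.7143 - (3)·0.2500) / (12) = -0.4987
  x3 = (-9 - (4)·-1.4545 - (3)·-0.7500 - (4)·0.2500) / (14) = -0.1380
  x4 = (3 - (2)·-1.4545 - (4)·-0.7500 - (2)·-0.7143) / (12) = 0.8615
Change: (0.6201, 0.2513, 0.5763, 0.6115) → max |·| = 0.6201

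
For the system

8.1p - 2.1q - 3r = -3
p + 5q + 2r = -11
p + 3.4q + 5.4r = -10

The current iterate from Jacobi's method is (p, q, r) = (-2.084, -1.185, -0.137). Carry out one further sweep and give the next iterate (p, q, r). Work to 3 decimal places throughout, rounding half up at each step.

One sweep:
  p = (-3 - (-2.1)·-1.185 - (-3)·-0.137) / (8.1) = -0.728
  q = (-11 - (1)·-2.084 - (2)·-0.137) / (5) = -1.728
  r = (-10 - (1)·-2.084 - (3.4)·-1.185) / (5.4) = -0.720

(-0.728, -1.728, -0.720)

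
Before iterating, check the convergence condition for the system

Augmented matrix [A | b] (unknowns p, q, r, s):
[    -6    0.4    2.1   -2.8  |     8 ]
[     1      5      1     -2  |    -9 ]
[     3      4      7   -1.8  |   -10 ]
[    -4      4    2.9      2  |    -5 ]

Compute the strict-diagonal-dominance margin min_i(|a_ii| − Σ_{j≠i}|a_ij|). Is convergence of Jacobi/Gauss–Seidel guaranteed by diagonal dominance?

row 1: |-6| − (0.4+2.1+2.8) = 0.7
row 2: |5| − (1+1+2) = 1
row 3: |7| − (3+4+1.8) = -1.8
row 4: |2| − (4+4+2.9) = -8.9
minimum over rows = -8.9 → not strictly diagonally dominant

-8.9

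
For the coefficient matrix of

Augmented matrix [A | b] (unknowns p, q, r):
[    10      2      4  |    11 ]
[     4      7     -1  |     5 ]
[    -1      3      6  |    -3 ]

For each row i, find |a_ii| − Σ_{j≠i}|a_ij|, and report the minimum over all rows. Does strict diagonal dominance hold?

2

row 1: |10| − (2+4) = 4
row 2: |7| − (4+1) = 2
row 3: |6| − (1+3) = 2
minimum over rows = 2 → strictly diagonally dominant (convergence guaranteed)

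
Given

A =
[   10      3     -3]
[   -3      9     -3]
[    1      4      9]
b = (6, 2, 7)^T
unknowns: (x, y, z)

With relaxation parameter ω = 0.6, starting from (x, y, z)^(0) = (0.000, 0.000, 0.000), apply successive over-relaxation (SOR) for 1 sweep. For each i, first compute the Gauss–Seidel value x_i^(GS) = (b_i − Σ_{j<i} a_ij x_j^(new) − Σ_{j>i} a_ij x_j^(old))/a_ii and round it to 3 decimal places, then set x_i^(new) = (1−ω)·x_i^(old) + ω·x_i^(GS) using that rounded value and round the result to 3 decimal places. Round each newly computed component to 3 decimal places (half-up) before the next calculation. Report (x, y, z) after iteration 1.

Iteration 1:
  x: GS value = (6 - (3)·0.000 - (-3)·0.000) / (10) = 0.600;  x ← (1−ω)·0.000 + ω·0.600 = 0.360
  y: GS value = (2 - (-3)·0.360 - (-3)·0.000) / (9) = 0.342;  y ← (1−ω)·0.000 + ω·0.342 = 0.205
  z: GS value = (7 - (1)·0.360 - (4)·0.205) / (9) = 0.647;  z ← (1−ω)·0.000 + ω·0.647 = 0.388

(0.360, 0.205, 0.388)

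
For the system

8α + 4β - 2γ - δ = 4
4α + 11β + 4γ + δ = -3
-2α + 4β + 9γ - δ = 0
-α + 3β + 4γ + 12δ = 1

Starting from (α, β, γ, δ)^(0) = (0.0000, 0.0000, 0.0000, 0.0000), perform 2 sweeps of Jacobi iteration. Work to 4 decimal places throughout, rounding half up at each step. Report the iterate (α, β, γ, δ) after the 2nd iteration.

(0.6468, -0.4621, 0.2416, 0.1932)

Iteration 1:
  α = (4 - (4)·0.0000 - (-2)·0.0000 - (-1)·0.0000) / (8) = 0.5000
  β = (-3 - (4)·0.0000 - (4)·0.0000 - (1)·0.0000) / (11) = -0.2727
  γ = (0 - (-2)·0.0000 - (4)·0.0000 - (-1)·0.0000) / (9) = 0.0000
  δ = (1 - (-1)·0.0000 - (3)·0.0000 - (4)·0.0000) / (12) = 0.0833
Iteration 2:
  α = (4 - (4)·-0.2727 - (-2)·0.0000 - (-1)·0.0833) / (8) = 0.6468
  β = (-3 - (4)·0.5000 - (4)·0.0000 - (1)·0.0833) / (11) = -0.4621
  γ = (0 - (-2)·0.5000 - (4)·-0.2727 - (-1)·0.0833) / (9) = 0.2416
  δ = (1 - (-1)·0.5000 - (3)·-0.2727 - (4)·0.0000) / (12) = 0.1932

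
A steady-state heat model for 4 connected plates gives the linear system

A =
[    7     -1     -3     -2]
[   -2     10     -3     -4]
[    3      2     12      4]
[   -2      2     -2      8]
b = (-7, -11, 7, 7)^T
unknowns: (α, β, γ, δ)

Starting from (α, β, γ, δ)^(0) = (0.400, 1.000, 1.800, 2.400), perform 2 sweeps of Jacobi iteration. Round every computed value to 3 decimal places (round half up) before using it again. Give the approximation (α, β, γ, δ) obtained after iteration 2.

(-0.803, -0.655, -0.038, 0.784)

Iteration 1:
  α = (-7 - (-1)·1.000 - (-3)·1.800 - (-2)·2.400) / (7) = 0.600
  β = (-11 - (-2)·0.400 - (-3)·1.800 - (-4)·2.400) / (10) = 0.480
  γ = (7 - (3)·0.400 - (2)·1.000 - (4)·2.400) / (12) = -0.483
  δ = (7 - (-2)·0.400 - (2)·1.000 - (-2)·1.800) / (8) = 1.175
Iteration 2:
  α = (-7 - (-1)·0.480 - (-3)·-0.483 - (-2)·1.175) / (7) = -0.803
  β = (-11 - (-2)·0.600 - (-3)·-0.483 - (-4)·1.175) / (10) = -0.655
  γ = (7 - (3)·0.600 - (2)·0.480 - (4)·1.175) / (12) = -0.038
  δ = (7 - (-2)·0.600 - (2)·0.480 - (-2)·-0.483) / (8) = 0.784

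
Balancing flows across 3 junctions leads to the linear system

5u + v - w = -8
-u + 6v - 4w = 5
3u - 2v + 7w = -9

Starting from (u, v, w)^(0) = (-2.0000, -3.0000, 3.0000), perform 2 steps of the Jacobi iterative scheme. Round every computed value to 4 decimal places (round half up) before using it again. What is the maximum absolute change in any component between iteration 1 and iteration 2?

2.5905

Iteration 1:
  u = (-8 - (1)·-3.0000 - (-1)·3.0000) / (5) = -0.4000
  v = (5 - (-1)·-2.0000 - (-4)·3.0000) / (6) = 2.5000
  w = (-9 - (3)·-2.0000 - (-2)·-3.0000) / (7) = -1.2857
Iteration 2:
  u = (-8 - (1)·2.5000 - (-1)·-1.2857) / (5) = -2.3571
  v = (5 - (-1)·-0.4000 - (-4)·-1.2857) / (6) = -0.0905
  w = (-9 - (3)·-0.4000 - (-2)·2.5000) / (7) = -0.4000
Change: (-1.9571, -2.5905, 0.8857) → max |·| = 2.5905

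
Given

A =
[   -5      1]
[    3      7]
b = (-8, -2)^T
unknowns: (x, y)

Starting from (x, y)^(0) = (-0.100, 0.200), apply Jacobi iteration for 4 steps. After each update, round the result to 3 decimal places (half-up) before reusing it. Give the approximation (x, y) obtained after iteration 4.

(1.410, -0.887)

Iteration 1:
  x = (-8 - (1)·0.200) / (-5) = 1.640
  y = (-2 - (3)·-0.100) / (7) = -0.243
Iteration 2:
  x = (-8 - (1)·-0.243) / (-5) = 1.551
  y = (-2 - (3)·1.640) / (7) = -0.989
Iteration 3:
  x = (-8 - (1)·-0.989) / (-5) = 1.402
  y = (-2 - (3)·1.551) / (7) = -0.950
Iteration 4:
  x = (-8 - (1)·-0.950) / (-5) = 1.410
  y = (-2 - (3)·1.402) / (7) = -0.887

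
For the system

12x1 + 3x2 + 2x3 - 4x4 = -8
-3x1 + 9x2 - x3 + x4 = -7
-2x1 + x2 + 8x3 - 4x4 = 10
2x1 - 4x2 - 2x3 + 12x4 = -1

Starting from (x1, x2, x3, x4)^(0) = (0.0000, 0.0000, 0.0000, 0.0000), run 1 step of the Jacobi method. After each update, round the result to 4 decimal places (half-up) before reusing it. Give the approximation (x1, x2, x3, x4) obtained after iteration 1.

Iteration 1:
  x1 = (-8 - (3)·0.0000 - (2)·0.0000 - (-4)·0.0000) / (12) = -0.6667
  x2 = (-7 - (-3)·0.0000 - (-1)·0.0000 - (1)·0.0000) / (9) = -0.7778
  x3 = (10 - (-2)·0.0000 - (1)·0.0000 - (-4)·0.0000) / (8) = 1.2500
  x4 = (-1 - (2)·0.0000 - (-4)·0.0000 - (-2)·0.0000) / (12) = -0.0833

(-0.6667, -0.7778, 1.2500, -0.0833)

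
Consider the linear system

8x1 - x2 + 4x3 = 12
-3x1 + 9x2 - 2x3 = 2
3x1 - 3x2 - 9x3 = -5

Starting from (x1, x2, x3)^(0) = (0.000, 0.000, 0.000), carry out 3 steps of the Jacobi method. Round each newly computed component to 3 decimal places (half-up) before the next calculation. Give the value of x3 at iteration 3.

0.690

Iteration 1:
  x1 = (12 - (-1)·0.000 - (4)·0.000) / (8) = 1.500
  x2 = (2 - (-3)·0.000 - (-2)·0.000) / (9) = 0.222
  x3 = (-5 - (3)·0.000 - (-3)·0.000) / (-9) = 0.556
Iteration 2:
  x1 = (12 - (-1)·0.222 - (4)·0.556) / (8) = 1.250
  x2 = (2 - (-3)·1.500 - (-2)·0.556) / (9) = 0.846
  x3 = (-5 - (3)·1.500 - (-3)·0.222) / (-9) = 0.982
Iteration 3:
  x1 = (12 - (-1)·0.846 - (4)·0.982) / (8) = 1.115
  x2 = (2 - (-3)·1.250 - (-2)·0.982) / (9) = 0.857
  x3 = (-5 - (3)·1.250 - (-3)·0.846) / (-9) = 0.690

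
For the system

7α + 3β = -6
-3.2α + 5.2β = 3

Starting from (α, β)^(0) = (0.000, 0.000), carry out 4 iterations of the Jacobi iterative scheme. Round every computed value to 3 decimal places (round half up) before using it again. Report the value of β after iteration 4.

Iteration 1:
  α = (-6 - (3)·0.000) / (7) = -0.857
  β = (3 - (-3.2)·0.000) / (5.2) = 0.577
Iteration 2:
  α = (-6 - (3)·0.577) / (7) = -1.104
  β = (3 - (-3.2)·-0.857) / (5.2) = 0.050
Iteration 3:
  α = (-6 - (3)·0.050) / (7) = -0.879
  β = (3 - (-3.2)·-1.104) / (5.2) = -0.102
Iteration 4:
  α = (-6 - (3)·-0.102) / (7) = -0.813
  β = (3 - (-3.2)·-0.879) / (5.2) = 0.036

0.036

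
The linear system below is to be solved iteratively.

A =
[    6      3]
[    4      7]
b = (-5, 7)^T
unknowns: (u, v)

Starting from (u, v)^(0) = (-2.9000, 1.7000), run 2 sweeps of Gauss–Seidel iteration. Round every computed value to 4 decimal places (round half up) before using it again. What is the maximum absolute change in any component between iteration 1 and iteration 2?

Iteration 1:
  u = (-5 - (3)·1.7000) / (6) = -1.6833
  v = (7 - (4)·-1.6833) / (7) = 1.9619
Iteration 2:
  u = (-5 - (3)·1.9619) / (6) = -1.8143
  v = (7 - (4)·-1.8143) / (7) = 2.0367
Change: (-0.1310, 0.0748) → max |·| = 0.1310

0.1310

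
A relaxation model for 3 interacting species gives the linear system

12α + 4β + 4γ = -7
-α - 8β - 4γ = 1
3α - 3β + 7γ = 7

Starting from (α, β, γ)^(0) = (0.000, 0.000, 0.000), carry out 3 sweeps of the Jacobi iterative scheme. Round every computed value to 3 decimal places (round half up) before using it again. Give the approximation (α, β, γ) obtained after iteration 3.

Iteration 1:
  α = (-7 - (4)·0.000 - (4)·0.000) / (12) = -0.583
  β = (1 - (-1)·0.000 - (-4)·0.000) / (-8) = -0.125
  γ = (7 - (3)·0.000 - (-3)·0.000) / (7) = 1.000
Iteration 2:
  α = (-7 - (4)·-0.125 - (4)·1.000) / (12) = -0.875
  β = (1 - (-1)·-0.583 - (-4)·1.000) / (-8) = -0.552
  γ = (7 - (3)·-0.583 - (-3)·-0.125) / (7) = 1.196
Iteration 3:
  α = (-7 - (4)·-0.552 - (4)·1.196) / (12) = -0.798
  β = (1 - (-1)·-0.875 - (-4)·1.196) / (-8) = -0.614
  γ = (7 - (3)·-0.875 - (-3)·-0.552) / (7) = 1.138

(-0.798, -0.614, 1.138)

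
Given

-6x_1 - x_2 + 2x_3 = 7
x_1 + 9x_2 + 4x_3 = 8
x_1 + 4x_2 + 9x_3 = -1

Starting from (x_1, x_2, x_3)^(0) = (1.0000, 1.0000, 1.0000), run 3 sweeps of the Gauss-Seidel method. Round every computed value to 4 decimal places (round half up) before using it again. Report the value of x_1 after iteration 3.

-1.5153

Iteration 1:
  x_1 = (7 - (-1)·1.0000 - (2)·1.0000) / (-6) = -1.0000
  x_2 = (8 - (1)·-1.0000 - (4)·1.0000) / (9) = 0.5556
  x_3 = (-1 - (1)·-1.0000 - (4)·0.5556) / (9) = -0.2469
Iteration 2:
  x_1 = (7 - (-1)·0.5556 - (2)·-0.2469) / (-6) = -1.3416
  x_2 = (8 - (1)·-1.3416 - (4)·-0.2469) / (9) = 1.1477
  x_3 = (-1 - (1)·-1.3416 - (4)·1.1477) / (9) = -0.4721
Iteration 3:
  x_1 = (7 - (-1)·1.1477 - (2)·-0.4721) / (-6) = -1.5153
  x_2 = (8 - (1)·-1.5153 - (4)·-0.4721) / (9) = 1.2671
  x_3 = (-1 - (1)·-1.5153 - (4)·1.2671) / (9) = -0.5059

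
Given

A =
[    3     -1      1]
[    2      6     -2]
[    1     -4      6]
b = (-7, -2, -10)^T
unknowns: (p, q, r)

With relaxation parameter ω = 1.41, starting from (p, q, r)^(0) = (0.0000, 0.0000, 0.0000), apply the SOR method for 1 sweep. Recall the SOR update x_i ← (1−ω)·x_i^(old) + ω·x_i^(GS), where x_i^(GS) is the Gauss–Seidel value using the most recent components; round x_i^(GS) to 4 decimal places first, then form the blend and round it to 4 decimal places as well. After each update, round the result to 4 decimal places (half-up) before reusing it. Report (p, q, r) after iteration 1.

Iteration 1:
  p: GS value = (-7 - (-1)·0.0000 - (1)·0.0000) / (3) = -2.3333;  p ← (1−ω)·0.0000 + ω·-2.3333 = -3.2900
  q: GS value = (-2 - (2)·-3.2900 - (-2)·0.0000) / (6) = 0.7633;  q ← (1−ω)·0.0000 + ω·0.7633 = 1.0763
  r: GS value = (-10 - (1)·-3.2900 - (-4)·1.0763) / (6) = -0.4008;  r ← (1−ω)·0.0000 + ω·-0.4008 = -0.5651

(-3.2900, 1.0763, -0.5651)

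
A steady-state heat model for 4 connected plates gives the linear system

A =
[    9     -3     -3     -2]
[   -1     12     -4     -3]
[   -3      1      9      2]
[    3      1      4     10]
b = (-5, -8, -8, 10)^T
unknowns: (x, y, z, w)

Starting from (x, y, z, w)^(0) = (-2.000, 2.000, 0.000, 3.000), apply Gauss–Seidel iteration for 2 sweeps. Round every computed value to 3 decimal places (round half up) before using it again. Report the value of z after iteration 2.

-1.299

Iteration 1:
  x = (-5 - (-3)·2.000 - (-3)·0.000 - (-2)·3.000) / (9) = 0.778
  y = (-8 - (-1)·0.778 - (-4)·0.000 - (-3)·3.000) / (12) = 0.148
  z = (-8 - (-3)·0.778 - (1)·0.148 - (2)·3.000) / (9) = -1.313
  w = (10 - (3)·0.778 - (1)·0.148 - (4)·-1.313) / (10) = 1.277
Iteration 2:
  x = (-5 - (-3)·0.148 - (-3)·-1.313 - (-2)·1.277) / (9) = -0.660
  y = (-8 - (-1)·-0.660 - (-4)·-1.313 - (-3)·1.277) / (12) = -0.840
  z = (-8 - (-3)·-0.660 - (1)·-0.840 - (2)·1.277) / (9) = -1.299
  w = (10 - (3)·-0.660 - (1)·-0.840 - (4)·-1.299) / (10) = 1.802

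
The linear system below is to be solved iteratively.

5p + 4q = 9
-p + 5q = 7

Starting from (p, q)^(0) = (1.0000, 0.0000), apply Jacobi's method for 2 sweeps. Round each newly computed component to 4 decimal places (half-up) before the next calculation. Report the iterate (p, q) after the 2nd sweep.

Iteration 1:
  p = (9 - (4)·0.0000) / (5) = 1.8000
  q = (7 - (-1)·1.0000) / (5) = 1.6000
Iteration 2:
  p = (9 - (4)·1.6000) / (5) = 0.5200
  q = (7 - (-1)·1.8000) / (5) = 1.7600

(0.5200, 1.7600)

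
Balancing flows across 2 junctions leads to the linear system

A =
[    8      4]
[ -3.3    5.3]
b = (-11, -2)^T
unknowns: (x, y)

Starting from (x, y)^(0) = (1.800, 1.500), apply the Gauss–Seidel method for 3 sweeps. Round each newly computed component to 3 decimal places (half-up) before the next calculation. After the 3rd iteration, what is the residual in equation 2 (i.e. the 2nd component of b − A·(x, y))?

Iteration 1:
  x = (-11 - (4)·1.500) / (8) = -2.125
  y = (-2 - (-3.3)·-2.125) / (5.3) = -1.700
Iteration 2:
  x = (-11 - (4)·-1.700) / (8) = -0.525
  y = (-2 - (-3.3)·-0.525) / (5.3) = -0.704
Iteration 3:
  x = (-11 - (4)·-0.704) / (8) = -1.023
  y = (-2 - (-3.3)·-1.023) / (5.3) = -1.014
Residual b − A·x = (1.240, -0.002)

-0.002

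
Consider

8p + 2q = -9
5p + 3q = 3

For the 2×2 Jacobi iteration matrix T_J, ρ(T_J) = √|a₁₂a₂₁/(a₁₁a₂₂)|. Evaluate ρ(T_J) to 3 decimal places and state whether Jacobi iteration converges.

a₁₂a₂₁/(a₁₁a₂₂) = (2)·(5) / ((8)·(3)) = 0.416667
ρ = √|0.416667| = √0.416667 = 0.645
ρ < 1, so Jacobi converges

0.645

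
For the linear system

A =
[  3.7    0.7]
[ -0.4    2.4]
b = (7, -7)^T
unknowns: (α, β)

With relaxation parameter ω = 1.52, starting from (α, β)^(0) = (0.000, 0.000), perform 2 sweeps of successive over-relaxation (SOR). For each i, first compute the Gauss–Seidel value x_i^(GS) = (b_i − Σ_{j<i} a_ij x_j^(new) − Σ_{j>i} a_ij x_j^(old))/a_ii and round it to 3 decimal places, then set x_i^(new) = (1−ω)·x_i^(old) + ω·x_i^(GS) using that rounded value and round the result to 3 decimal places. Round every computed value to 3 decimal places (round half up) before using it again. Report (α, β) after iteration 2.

(2.446, -1.888)

Iteration 1:
  α: GS value = (7 - (0.7)·0.000) / (3.7) = 1.892;  α ← (1−ω)·0.000 + ω·1.892 = 2.876
  β: GS value = (-7 - (-0.4)·2.876) / (2.4) = -2.437;  β ← (1−ω)·0.000 + ω·-2.437 = -3.704
Iteration 2:
  α: GS value = (7 - (0.7)·-3.704) / (3.7) = 2.593;  α ← (1−ω)·2.876 + ω·2.593 = 2.446
  β: GS value = (-7 - (-0.4)·2.446) / (2.4) = -2.509;  β ← (1−ω)·-3.704 + ω·-2.509 = -1.888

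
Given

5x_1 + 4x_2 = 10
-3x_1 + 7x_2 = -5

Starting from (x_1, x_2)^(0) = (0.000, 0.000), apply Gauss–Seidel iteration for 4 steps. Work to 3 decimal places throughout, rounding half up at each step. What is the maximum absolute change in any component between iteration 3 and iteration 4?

0.014

Iteration 1:
  x_1 = (10 - (4)·0.000) / (5) = 2.000
  x_2 = (-5 - (-3)·2.000) / (7) = 0.143
Iteration 2:
  x_1 = (10 - (4)·0.143) / (5) = 1.886
  x_2 = (-5 - (-3)·1.886) / (7) = 0.094
Iteration 3:
  x_1 = (10 - (4)·0.094) / (5) = 1.925
  x_2 = (-5 - (-3)·1.925) / (7) = 0.111
Iteration 4:
  x_1 = (10 - (4)·0.111) / (5) = 1.911
  x_2 = (-5 - (-3)·1.911) / (7) = 0.105
Change: (-0.014, -0.006) → max |·| = 0.014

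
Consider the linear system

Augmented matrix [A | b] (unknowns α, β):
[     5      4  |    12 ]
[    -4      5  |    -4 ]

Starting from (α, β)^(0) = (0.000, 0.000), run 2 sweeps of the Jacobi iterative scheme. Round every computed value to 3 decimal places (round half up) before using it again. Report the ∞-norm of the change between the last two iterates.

Iteration 1:
  α = (12 - (4)·0.000) / (5) = 2.400
  β = (-4 - (-4)·0.000) / (5) = -0.800
Iteration 2:
  α = (12 - (4)·-0.800) / (5) = 3.040
  β = (-4 - (-4)·2.400) / (5) = 1.120
Change: (0.640, 1.920) → max |·| = 1.920

1.920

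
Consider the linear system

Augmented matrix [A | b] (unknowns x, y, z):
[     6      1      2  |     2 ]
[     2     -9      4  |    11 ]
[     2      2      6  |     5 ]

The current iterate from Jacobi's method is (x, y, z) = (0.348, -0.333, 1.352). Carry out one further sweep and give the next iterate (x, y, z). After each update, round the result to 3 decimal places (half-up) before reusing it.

(-0.062, -0.544, 0.828)

One sweep:
  x = (2 - (1)·-0.333 - (2)·1.352) / (6) = -0.062
  y = (11 - (2)·0.348 - (4)·1.352) / (-9) = -0.544
  z = (5 - (2)·0.348 - (2)·-0.333) / (6) = 0.828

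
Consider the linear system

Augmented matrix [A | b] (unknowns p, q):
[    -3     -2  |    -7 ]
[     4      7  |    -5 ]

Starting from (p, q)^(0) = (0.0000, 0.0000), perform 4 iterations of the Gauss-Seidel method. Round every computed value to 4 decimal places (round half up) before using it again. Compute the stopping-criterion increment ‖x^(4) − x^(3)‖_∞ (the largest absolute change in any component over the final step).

Iteration 1:
  p = (-7 - (-2)·0.0000) / (-3) = 2.3333
  q = (-5 - (4)·2.3333) / (7) = -2.0476
Iteration 2:
  p = (-7 - (-2)·-2.0476) / (-3) = 3.6984
  q = (-5 - (4)·3.6984) / (7) = -2.8277
Iteration 3:
  p = (-7 - (-2)·-2.8277) / (-3) = 4.2185
  q = (-5 - (4)·4.2185) / (7) = -3.1249
Iteration 4:
  p = (-7 - (-2)·-3.1249) / (-3) = 4.4166
  q = (-5 - (4)·4.4166) / (7) = -3.2381
Change: (0.1981, -0.1132) → max |·| = 0.1981

0.1981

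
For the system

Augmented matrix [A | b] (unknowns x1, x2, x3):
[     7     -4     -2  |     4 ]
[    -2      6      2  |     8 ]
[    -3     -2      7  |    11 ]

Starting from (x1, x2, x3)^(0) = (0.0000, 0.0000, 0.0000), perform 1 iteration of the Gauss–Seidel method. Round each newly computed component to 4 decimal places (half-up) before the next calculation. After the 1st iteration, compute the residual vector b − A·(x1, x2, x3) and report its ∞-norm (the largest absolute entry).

10.5988

Iteration 1:
  x1 = (4 - (-4)·0.0000 - (-2)·0.0000) / (7) = 0.5714
  x2 = (8 - (-2)·0.5714 - (2)·0.0000) / (6) = 1.5238
  x3 = (11 - (-3)·0.5714 - (-2)·1.5238) / (7) = 2.2517
Residual b − A·x = (10.5988, -4.5034, -0.0001); ∞-norm = 10.5988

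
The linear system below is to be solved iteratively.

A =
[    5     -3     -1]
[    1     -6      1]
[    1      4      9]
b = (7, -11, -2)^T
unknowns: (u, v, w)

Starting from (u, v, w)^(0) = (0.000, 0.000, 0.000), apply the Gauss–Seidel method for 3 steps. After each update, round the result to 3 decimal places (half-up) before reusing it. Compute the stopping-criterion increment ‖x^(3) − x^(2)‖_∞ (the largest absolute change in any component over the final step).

Iteration 1:
  u = (7 - (-3)·0.000 - (-1)·0.000) / (5) = 1.400
  v = (-11 - (1)·1.400 - (1)·0.000) / (-6) = 2.067
  w = (-2 - (1)·1.400 - (4)·2.067) / (9) = -1.296
Iteration 2:
  u = (7 - (-3)·2.067 - (-1)·-1.296) / (5) = 2.381
  v = (-11 - (1)·2.381 - (1)·-1.296) / (-6) = 2.014
  w = (-2 - (1)·2.381 - (4)·2.014) / (9) = -1.382
Iteration 3:
  u = (7 - (-3)·2.014 - (-1)·-1.382) / (5) = 2.332
  v = (-11 - (1)·2.332 - (1)·-1.382) / (-6) = 1.992
  w = (-2 - (1)·2.332 - (4)·1.992) / (9) = -1.367
Change: (-0.049, -0.022, 0.015) → max |·| = 0.049

0.049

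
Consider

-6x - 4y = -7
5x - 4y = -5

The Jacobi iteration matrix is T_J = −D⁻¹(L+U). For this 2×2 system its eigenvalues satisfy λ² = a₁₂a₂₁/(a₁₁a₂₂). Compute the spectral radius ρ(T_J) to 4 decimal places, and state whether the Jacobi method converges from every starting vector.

0.9129

a₁₂a₂₁/(a₁₁a₂₂) = (-4)·(5) / ((-6)·(-4)) = -0.833333
ρ = √|-0.833333| = √0.833333 = 0.9129
ρ < 1, so Jacobi converges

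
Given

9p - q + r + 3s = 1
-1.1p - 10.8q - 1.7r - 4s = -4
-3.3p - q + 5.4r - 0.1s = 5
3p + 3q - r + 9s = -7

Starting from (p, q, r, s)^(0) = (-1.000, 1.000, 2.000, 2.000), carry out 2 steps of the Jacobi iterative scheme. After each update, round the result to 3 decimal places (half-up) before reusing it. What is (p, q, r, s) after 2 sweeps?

(0.172, 0.560, 0.400, -0.301)

Iteration 1:
  p = (1 - (-1)·1.000 - (1)·2.000 - (3)·2.000) / (9) = -0.667
  q = (-4 - (-1.1)·-1.000 - (-1.7)·2.000 - (-4)·2.000) / (-10.8) = -0.583
  r = (5 - (-3.3)·-1.000 - (-1)·1.000 - (-0.1)·2.000) / (5.4) = 0.537
  s = (-7 - (3)·-1.000 - (3)·1.000 - (-1)·2.000) / (9) = -0.556
Iteration 2:
  p = (1 - (-1)·-0.583 - (1)·0.537 - (3)·-0.556) / (9) = 0.172
  q = (-4 - (-1.1)·-0.667 - (-1.7)·0.537 - (-4)·-0.556) / (-10.8) = 0.560
  r = (5 - (-3.3)·-0.667 - (-1)·-0.583 - (-0.1)·-0.556) / (5.4) = 0.400
  s = (-7 - (3)·-0.667 - (3)·-0.583 - (-1)·0.537) / (9) = -0.301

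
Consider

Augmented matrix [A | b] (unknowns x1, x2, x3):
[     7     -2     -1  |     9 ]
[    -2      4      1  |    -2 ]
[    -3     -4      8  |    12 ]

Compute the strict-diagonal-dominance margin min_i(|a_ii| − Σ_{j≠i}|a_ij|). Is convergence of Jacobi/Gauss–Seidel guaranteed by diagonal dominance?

row 1: |7| − (2+1) = 4
row 2: |4| − (2+1) = 1
row 3: |8| − (3+4) = 1
minimum over rows = 1 → strictly diagonally dominant (convergence guaranteed)

1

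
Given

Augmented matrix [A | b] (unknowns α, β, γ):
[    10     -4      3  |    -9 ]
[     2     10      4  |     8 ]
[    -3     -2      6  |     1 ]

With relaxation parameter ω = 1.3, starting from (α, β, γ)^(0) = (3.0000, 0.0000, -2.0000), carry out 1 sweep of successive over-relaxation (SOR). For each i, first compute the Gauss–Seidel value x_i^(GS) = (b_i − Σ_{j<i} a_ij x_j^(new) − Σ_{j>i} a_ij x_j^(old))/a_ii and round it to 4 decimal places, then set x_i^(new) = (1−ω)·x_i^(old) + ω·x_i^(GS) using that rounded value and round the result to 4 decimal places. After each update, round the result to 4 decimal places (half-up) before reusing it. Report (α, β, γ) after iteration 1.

(-1.2900, 2.4154, 1.0248)

Iteration 1:
  α: GS value = (-9 - (-4)·0.0000 - (3)·-2.0000) / (10) = -0.3000;  α ← (1−ω)·3.0000 + ω·-0.3000 = -1.2900
  β: GS value = (8 - (2)·-1.2900 - (4)·-2.0000) / (10) = 1.8580;  β ← (1−ω)·0.0000 + ω·1.8580 = 2.4154
  γ: GS value = (1 - (-3)·-1.2900 - (-2)·2.4154) / (6) = 0.3268;  γ ← (1−ω)·-2.0000 + ω·0.3268 = 1.0248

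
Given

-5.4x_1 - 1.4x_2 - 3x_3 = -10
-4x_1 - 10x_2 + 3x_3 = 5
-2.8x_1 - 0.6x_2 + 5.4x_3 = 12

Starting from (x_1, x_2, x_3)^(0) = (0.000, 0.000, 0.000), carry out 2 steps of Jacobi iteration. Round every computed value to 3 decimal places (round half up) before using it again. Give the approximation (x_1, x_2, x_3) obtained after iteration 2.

Iteration 1:
  x_1 = (-10 - (-1.4)·0.000 - (-3)·0.000) / (-5.4) = 1.852
  x_2 = (5 - (-4)·0.000 - (3)·0.000) / (-10) = -0.500
  x_3 = (12 - (-2.8)·0.000 - (-0.6)·0.000) / (5.4) = 2.222
Iteration 2:
  x_1 = (-10 - (-1.4)·-0.500 - (-3)·2.222) / (-5.4) = 0.747
  x_2 = (5 - (-4)·1.852 - (3)·2.222) / (-10) = -0.574
  x_3 = (12 - (-2.8)·1.852 - (-0.6)·-0.500) / (5.4) = 3.127

(0.747, -0.574, 3.127)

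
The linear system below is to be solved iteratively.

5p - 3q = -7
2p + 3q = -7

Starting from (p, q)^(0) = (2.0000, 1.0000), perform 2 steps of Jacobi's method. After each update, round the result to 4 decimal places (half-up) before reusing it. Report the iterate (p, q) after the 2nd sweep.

(-3.6000, -1.8000)

Iteration 1:
  p = (-7 - (-3)·1.0000) / (5) = -0.8000
  q = (-7 - (2)·2.0000) / (3) = -3.6667
Iteration 2:
  p = (-7 - (-3)·-3.6667) / (5) = -3.6000
  q = (-7 - (2)·-0.8000) / (3) = -1.8000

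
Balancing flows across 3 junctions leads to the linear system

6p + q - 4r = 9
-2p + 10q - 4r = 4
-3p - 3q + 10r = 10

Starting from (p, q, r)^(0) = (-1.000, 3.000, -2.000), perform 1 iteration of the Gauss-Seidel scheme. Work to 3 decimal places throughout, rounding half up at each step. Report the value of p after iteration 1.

-0.333

Iteration 1:
  p = (9 - (1)·3.000 - (-4)·-2.000) / (6) = -0.333
  q = (4 - (-2)·-0.333 - (-4)·-2.000) / (10) = -0.467
  r = (10 - (-3)·-0.333 - (-3)·-0.467) / (10) = 0.760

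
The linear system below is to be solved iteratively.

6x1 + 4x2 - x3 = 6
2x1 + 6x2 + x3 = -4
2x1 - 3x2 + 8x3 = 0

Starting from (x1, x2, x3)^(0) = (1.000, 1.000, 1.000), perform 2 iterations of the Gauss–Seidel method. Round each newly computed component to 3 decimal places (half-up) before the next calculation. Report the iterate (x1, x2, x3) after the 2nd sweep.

(1.583, -1.111, -0.812)

Iteration 1:
  x1 = (6 - (4)·1.000 - (-1)·1.000) / (6) = 0.500
  x2 = (-4 - (2)·0.500 - (1)·1.000) / (6) = -1.000
  x3 = (0 - (2)·0.500 - (-3)·-1.000) / (8) = -0.500
Iteration 2:
  x1 = (6 - (4)·-1.000 - (-1)·-0.500) / (6) = 1.583
  x2 = (-4 - (2)·1.583 - (1)·-0.500) / (6) = -1.111
  x3 = (0 - (2)·1.583 - (-3)·-1.111) / (8) = -0.812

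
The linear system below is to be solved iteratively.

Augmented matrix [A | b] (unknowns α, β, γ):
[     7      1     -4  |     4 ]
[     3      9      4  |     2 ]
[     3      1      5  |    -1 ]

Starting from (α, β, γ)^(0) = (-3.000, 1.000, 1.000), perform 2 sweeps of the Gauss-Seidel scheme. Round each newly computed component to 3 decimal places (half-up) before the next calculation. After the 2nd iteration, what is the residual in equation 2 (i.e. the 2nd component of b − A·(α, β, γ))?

-0.986

Iteration 1:
  α = (4 - (1)·1.000 - (-4)·1.000) / (7) = 1.000
  β = (2 - (3)·1.000 - (4)·1.000) / (9) = -0.556
  γ = (-1 - (3)·1.000 - (1)·-0.556) / (5) = -0.689
Iteration 2:
  α = (4 - (1)·-0.556 - (-4)·-0.689) / (7) = 0.257
  β = (2 - (3)·0.257 - (4)·-0.689) / (9) = 0.443
  γ = (-1 - (3)·0.257 - (1)·0.443) / (5) = -0.443
Residual b − A·x = (-0.014, -0.986, 0.001)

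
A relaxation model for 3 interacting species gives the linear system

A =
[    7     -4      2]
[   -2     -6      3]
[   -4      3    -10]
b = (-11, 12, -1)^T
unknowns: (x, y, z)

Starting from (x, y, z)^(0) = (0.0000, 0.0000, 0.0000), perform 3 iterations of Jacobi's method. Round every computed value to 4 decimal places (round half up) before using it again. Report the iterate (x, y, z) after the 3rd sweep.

Iteration 1:
  x = (-11 - (-4)·0.0000 - (2)·0.0000) / (7) = -1.5714
  y = (12 - (-2)·0.0000 - (3)·0.0000) / (-6) = -2.0000
  z = (-1 - (-4)·0.0000 - (3)·0.0000) / (-10) = 0.1000
Iteration 2:
  x = (-11 - (-4)·-2.0000 - (2)·0.1000) / (7) = -2.7429
  y = (12 - (-2)·-1.5714 - (3)·0.1000) / (-6) = -1.4262
  z = (-1 - (-4)·-1.5714 - (3)·-2.0000) / (-10) = 0.1286
Iteration 3:
  x = (-11 - (-4)·-1.4262 - (2)·0.1286) / (7) = -2.4231
  y = (12 - (-2)·-2.7429 - (3)·0.1286) / (-6) = -1.0214
  z = (-1 - (-4)·-2.7429 - (3)·-1.4262) / (-10) = 0.7693

(-2.4231, -1.0214, 0.7693)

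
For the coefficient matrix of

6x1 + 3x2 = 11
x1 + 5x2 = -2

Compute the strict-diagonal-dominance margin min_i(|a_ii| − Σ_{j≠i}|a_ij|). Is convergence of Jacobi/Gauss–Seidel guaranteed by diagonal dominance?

row 1: |6| − (3) = 3
row 2: |5| − (1) = 4
minimum over rows = 3 → strictly diagonally dominant (convergence guaranteed)

3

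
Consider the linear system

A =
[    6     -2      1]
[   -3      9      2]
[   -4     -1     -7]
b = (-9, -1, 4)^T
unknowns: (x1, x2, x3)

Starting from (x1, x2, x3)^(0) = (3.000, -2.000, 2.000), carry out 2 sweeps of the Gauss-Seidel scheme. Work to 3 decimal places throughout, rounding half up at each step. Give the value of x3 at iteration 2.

Iteration 1:
  x1 = (-9 - (-2)·-2.000 - (1)·2.000) / (6) = -2.500
  x2 = (-1 - (-3)·-2.500 - (2)·2.000) / (9) = -1.389
  x3 = (4 - (-4)·-2.500 - (-1)·-1.389) / (-7) = 1.056
Iteration 2:
  x1 = (-9 - (-2)·-1.389 - (1)·1.056) / (6) = -2.139
  x2 = (-1 - (-3)·-2.139 - (2)·1.056) / (9) = -1.059
  x3 = (4 - (-4)·-2.139 - (-1)·-1.059) / (-7) = 0.802

0.802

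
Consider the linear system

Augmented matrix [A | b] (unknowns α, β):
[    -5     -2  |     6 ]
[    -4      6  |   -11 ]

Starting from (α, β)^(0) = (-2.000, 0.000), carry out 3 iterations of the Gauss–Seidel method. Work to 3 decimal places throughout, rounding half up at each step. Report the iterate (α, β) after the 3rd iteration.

Iteration 1:
  α = (6 - (-2)·0.000) / (-5) = -1.200
  β = (-11 - (-4)·-1.200) / (6) = -2.633
Iteration 2:
  α = (6 - (-2)·-2.633) / (-5) = -0.147
  β = (-11 - (-4)·-0.147) / (6) = -1.931
Iteration 3:
  α = (6 - (-2)·-1.931) / (-5) = -0.428
  β = (-11 - (-4)·-0.428) / (6) = -2.119

(-0.428, -2.119)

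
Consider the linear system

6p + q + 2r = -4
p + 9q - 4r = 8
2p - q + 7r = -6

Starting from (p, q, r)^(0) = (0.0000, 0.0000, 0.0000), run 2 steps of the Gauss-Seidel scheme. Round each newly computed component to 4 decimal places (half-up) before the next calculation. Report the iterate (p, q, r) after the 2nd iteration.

(-0.6508, 0.7260, -0.5675)

Iteration 1:
  p = (-4 - (1)·0.0000 - (2)·0.0000) / (6) = -0.6667
  q = (8 - (1)·-0.6667 - (-4)·0.0000) / (9) = 0.9630
  r = (-6 - (2)·-0.6667 - (-1)·0.9630) / (7) = -0.5291
Iteration 2:
  p = (-4 - (1)·0.9630 - (2)·-0.5291) / (6) = -0.6508
  q = (8 - (1)·-0.6508 - (-4)·-0.5291) / (9) = 0.7260
  r = (-6 - (2)·-0.6508 - (-1)·0.7260) / (7) = -0.5675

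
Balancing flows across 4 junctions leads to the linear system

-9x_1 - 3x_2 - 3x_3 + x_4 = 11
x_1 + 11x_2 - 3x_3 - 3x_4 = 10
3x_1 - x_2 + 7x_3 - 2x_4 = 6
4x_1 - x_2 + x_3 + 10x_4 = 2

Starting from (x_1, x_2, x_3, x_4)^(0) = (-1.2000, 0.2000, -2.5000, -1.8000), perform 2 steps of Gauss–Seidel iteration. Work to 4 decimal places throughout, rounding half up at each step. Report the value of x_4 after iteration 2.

0.6822

Iteration 1:
  x_1 = (11 - (-3)·0.2000 - (-3)·-2.5000 - (1)·-1.8000) / (-9) = -0.6556
  x_2 = (10 - (1)·-0.6556 - (-3)·-2.5000 - (-3)·-1.8000) / (11) = -0.2040
  x_3 = (6 - (3)·-0.6556 - (-1)·-0.2040 - (-2)·-1.8000) / (7) = 0.5947
  x_4 = (2 - (4)·-0.6556 - (-1)·-0.2040 - (1)·0.5947) / (10) = 0.3824
Iteration 2:
  x_1 = (11 - (-3)·-0.2040 - (-3)·0.5947 - (1)·0.3824) / (-9) = -1.3100
  x_2 = (10 - (1)·-1.3100 - (-3)·0.5947 - (-3)·0.3824) / (11) = 1.2947
  x_3 = (6 - (3)·-1.3100 - (-1)·1.2947 - (-2)·0.3824) / (7) = 1.7128
  x_4 = (2 - (4)·-1.3100 - (-1)·1.2947 - (1)·1.7128) / (10) = 0.6822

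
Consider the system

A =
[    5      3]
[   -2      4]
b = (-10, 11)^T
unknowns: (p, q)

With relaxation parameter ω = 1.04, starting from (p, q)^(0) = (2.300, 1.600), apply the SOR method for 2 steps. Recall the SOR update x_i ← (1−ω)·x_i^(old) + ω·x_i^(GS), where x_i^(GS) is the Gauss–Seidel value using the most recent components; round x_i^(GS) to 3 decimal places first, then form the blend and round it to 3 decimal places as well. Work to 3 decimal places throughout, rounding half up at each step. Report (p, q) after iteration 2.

Iteration 1:
  p: GS value = (-10 - (3)·1.600) / (5) = -2.960;  p ← (1−ω)·2.300 + ω·-2.960 = -3.170
  q: GS value = (11 - (-2)·-3.170) / (4) = 1.165;  q ← (1−ω)·1.600 + ω·1.165 = 1.148
Iteration 2:
  p: GS value = (-10 - (3)·1.148) / (5) = -2.689;  p ← (1−ω)·-3.170 + ω·-2.689 = -2.670
  q: GS value = (11 - (-2)·-2.670) / (4) = 1.415;  q ← (1−ω)·1.148 + ω·1.415 = 1.426

(-2.670, 1.426)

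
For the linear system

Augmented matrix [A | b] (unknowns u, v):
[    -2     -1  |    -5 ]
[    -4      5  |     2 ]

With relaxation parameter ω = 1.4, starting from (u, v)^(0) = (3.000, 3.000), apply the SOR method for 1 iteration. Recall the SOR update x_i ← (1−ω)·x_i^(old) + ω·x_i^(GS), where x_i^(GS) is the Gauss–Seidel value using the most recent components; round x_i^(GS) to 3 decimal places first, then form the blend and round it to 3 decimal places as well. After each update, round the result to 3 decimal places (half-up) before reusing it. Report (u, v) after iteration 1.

Iteration 1:
  u: GS value = (-5 - (-1)·3.000) / (-2) = 1.000;  u ← (1−ω)·3.000 + ω·1.000 = 0.200
  v: GS value = (2 - (-4)·0.200) / (5) = 0.560;  v ← (1−ω)·3.000 + ω·0.560 = -0.416

(0.200, -0.416)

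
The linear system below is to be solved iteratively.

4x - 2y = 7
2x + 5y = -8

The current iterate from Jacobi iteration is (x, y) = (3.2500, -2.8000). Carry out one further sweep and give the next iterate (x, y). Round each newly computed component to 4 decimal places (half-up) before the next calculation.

(0.3500, -2.9000)

One sweep:
  x = (7 - (-2)·-2.8000) / (4) = 0.3500
  y = (-8 - (2)·3.2500) / (5) = -2.9000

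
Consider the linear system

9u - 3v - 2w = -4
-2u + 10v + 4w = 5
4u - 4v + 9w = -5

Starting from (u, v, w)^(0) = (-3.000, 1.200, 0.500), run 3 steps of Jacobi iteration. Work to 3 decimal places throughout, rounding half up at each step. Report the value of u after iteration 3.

Iteration 1:
  u = (-4 - (-3)·1.200 - (-2)·0.500) / (9) = 0.067
  v = (5 - (-2)·-3.000 - (4)·0.500) / (10) = -0.300
  w = (-5 - (4)·-3.000 - (-4)·1.200) / (9) = 1.311
Iteration 2:
  u = (-4 - (-3)·-0.300 - (-2)·1.311) / (9) = -0.253
  v = (5 - (-2)·0.067 - (4)·1.311) / (10) = -0.011
  w = (-5 - (4)·0.067 - (-4)·-0.300) / (9) = -0.719
Iteration 3:
  u = (-4 - (-3)·-0.011 - (-2)·-0.719) / (9) = -0.608
  v = (5 - (-2)·-0.253 - (4)·-0.719) / (10) = 0.737
  w = (-5 - (4)·-0.253 - (-4)·-0.011) / (9) = -0.448

-0.608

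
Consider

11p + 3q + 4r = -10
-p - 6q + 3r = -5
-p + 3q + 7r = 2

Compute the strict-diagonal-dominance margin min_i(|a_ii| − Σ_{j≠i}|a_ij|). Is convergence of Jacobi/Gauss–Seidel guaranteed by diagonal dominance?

row 1: |11| − (3+4) = 4
row 2: |-6| − (1+3) = 2
row 3: |7| − (1+3) = 3
minimum over rows = 2 → strictly diagonally dominant (convergence guaranteed)

2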